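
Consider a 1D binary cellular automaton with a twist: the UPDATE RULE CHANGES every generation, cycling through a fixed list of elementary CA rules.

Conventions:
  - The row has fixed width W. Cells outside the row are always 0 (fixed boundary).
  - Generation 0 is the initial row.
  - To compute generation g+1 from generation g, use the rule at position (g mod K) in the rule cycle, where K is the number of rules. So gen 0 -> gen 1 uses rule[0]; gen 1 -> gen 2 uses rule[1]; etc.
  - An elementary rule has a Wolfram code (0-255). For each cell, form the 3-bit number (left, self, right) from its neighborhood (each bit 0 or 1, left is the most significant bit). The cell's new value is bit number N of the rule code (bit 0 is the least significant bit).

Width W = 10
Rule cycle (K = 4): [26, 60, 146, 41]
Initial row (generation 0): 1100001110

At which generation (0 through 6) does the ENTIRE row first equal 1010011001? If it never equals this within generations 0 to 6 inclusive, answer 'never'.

Gen 0: 1100001110
Gen 1 (rule 26): 1010011001
Gen 2 (rule 60): 1111010101
Gen 3 (rule 146): 0110000000
Gen 4 (rule 41): 0100111111
Gen 5 (rule 26): 1011100000
Gen 6 (rule 60): 1110010000

Answer: 1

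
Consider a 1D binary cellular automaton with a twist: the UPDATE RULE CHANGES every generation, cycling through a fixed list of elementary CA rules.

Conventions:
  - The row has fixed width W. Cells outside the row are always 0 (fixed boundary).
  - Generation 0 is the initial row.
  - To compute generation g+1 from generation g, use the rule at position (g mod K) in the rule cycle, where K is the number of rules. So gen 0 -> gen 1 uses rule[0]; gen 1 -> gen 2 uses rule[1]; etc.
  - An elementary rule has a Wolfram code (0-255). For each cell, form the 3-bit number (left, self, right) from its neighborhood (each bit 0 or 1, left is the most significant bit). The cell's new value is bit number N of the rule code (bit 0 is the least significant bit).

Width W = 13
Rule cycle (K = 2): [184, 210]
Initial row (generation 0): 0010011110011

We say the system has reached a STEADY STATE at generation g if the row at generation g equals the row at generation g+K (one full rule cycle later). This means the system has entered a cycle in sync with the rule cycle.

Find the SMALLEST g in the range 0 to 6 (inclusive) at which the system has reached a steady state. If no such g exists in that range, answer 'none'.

Gen 0: 0010011110011
Gen 1 (rule 184): 0001011101010
Gen 2 (rule 210): 0010001100001
Gen 3 (rule 184): 0001001010000
Gen 4 (rule 210): 0010110001000
Gen 5 (rule 184): 0001101000100
Gen 6 (rule 210): 0010100101010
Gen 7 (rule 184): 0001010010101
Gen 8 (rule 210): 0010001100000

Answer: none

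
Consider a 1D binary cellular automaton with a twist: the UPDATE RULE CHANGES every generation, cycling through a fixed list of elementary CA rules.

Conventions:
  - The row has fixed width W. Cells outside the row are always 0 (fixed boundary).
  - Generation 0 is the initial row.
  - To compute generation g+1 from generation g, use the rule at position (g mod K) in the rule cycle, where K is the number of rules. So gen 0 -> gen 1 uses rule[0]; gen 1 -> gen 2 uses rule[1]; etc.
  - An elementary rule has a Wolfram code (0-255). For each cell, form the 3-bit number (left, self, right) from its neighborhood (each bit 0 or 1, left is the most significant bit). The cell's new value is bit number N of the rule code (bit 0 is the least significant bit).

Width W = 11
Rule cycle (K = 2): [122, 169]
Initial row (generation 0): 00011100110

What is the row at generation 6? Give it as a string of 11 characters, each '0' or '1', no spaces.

Answer: 01111111010

Derivation:
Gen 0: 00011100110
Gen 1 (rule 122): 00110111111
Gen 2 (rule 169): 10101111110
Gen 3 (rule 122): 01011000011
Gen 4 (rule 169): 00110011010
Gen 5 (rule 122): 01111111101
Gen 6 (rule 169): 01111111010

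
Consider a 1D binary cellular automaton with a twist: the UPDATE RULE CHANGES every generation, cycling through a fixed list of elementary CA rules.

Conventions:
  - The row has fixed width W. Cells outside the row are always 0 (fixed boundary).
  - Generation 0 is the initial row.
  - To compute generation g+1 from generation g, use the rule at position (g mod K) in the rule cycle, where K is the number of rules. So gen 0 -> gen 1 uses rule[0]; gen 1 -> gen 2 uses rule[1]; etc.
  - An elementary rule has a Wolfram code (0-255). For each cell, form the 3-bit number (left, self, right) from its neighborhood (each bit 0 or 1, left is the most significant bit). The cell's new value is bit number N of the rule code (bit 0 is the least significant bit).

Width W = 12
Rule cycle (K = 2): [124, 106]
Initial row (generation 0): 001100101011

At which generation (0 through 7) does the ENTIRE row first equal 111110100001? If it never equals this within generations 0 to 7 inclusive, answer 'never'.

Answer: 7

Derivation:
Gen 0: 001100101011
Gen 1 (rule 124): 001110111111
Gen 2 (rule 106): 011011100001
Gen 3 (rule 124): 011110110001
Gen 4 (rule 106): 110011110010
Gen 5 (rule 124): 111010011011
Gen 6 (rule 106): 101100111111
Gen 7 (rule 124): 111110100001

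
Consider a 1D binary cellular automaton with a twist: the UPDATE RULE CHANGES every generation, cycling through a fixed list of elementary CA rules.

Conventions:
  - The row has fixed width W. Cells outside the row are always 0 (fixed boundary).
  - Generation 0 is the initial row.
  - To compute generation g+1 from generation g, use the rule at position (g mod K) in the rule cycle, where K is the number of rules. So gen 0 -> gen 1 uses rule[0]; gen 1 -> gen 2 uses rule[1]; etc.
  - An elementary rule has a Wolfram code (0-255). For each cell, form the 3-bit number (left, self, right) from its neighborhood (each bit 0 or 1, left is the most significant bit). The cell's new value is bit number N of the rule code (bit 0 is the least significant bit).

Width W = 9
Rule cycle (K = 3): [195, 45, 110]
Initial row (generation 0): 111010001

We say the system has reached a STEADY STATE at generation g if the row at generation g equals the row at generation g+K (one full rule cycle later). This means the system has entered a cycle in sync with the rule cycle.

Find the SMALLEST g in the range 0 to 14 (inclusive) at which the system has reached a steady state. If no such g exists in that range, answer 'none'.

Answer: 8

Derivation:
Gen 0: 111010001
Gen 1 (rule 195): 011000110
Gen 2 (rule 45): 010010100
Gen 3 (rule 110): 110111100
Gen 4 (rule 195): 010011101
Gen 5 (rule 45): 010010011
Gen 6 (rule 110): 110110111
Gen 7 (rule 195): 010010011
Gen 8 (rule 45): 010010010
Gen 9 (rule 110): 110110110
Gen 10 (rule 195): 010010010
Gen 11 (rule 45): 010010010
Gen 12 (rule 110): 110110110
Gen 13 (rule 195): 010010010
Gen 14 (rule 45): 010010010
Gen 15 (rule 110): 110110110
Gen 16 (rule 195): 010010010
Gen 17 (rule 45): 010010010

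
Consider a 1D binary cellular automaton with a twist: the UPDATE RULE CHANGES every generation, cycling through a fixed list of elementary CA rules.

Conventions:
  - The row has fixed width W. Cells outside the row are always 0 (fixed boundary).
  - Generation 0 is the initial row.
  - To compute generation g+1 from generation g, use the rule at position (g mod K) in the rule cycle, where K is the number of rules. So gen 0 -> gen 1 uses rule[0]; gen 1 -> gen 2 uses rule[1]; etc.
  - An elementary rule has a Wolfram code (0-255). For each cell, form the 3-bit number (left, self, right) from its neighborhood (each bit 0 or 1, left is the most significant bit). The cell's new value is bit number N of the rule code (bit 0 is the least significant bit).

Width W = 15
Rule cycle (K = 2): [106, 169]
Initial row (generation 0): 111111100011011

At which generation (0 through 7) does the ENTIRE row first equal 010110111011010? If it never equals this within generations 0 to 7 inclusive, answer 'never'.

Answer: never

Derivation:
Gen 0: 111111100011011
Gen 1 (rule 106): 100000100111111
Gen 2 (rule 169): 001110000111110
Gen 3 (rule 106): 011010001100010
Gen 4 (rule 169): 010100101001000
Gen 5 (rule 106): 101001010010000
Gen 6 (rule 169): 010000100000111
Gen 7 (rule 106): 100001000001101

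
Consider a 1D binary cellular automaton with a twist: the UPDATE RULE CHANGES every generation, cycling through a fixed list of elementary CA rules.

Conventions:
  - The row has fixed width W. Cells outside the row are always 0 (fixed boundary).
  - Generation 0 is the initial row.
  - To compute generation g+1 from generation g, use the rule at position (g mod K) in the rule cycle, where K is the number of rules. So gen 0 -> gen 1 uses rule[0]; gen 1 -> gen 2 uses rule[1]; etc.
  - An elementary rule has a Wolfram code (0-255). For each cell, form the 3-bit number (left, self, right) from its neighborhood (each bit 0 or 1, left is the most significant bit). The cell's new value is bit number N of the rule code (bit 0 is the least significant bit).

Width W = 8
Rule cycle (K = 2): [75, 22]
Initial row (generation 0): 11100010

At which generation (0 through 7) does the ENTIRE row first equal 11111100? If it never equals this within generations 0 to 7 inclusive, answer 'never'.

Gen 0: 11100010
Gen 1 (rule 75): 10101100
Gen 2 (rule 22): 10100010
Gen 3 (rule 75): 00001100
Gen 4 (rule 22): 00010010
Gen 5 (rule 75): 11100100
Gen 6 (rule 22): 00011110
Gen 7 (rule 75): 11110010

Answer: never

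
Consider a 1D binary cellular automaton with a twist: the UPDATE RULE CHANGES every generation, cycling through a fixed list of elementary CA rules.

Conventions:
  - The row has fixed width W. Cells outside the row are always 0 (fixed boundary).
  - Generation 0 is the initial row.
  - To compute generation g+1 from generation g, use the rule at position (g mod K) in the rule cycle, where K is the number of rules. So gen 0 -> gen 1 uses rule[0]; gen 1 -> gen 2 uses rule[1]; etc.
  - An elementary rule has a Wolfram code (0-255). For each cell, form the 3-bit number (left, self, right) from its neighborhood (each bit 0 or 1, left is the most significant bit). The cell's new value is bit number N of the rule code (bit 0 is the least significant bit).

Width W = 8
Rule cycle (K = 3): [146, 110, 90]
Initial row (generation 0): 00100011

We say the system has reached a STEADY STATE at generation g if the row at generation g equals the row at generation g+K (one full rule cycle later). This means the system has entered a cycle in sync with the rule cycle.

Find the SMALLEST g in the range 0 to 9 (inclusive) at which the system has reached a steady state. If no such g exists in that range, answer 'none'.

Answer: 7

Derivation:
Gen 0: 00100011
Gen 1 (rule 146): 01010100
Gen 2 (rule 110): 11111100
Gen 3 (rule 90): 10000110
Gen 4 (rule 146): 01001001
Gen 5 (rule 110): 11011011
Gen 6 (rule 90): 11011011
Gen 7 (rule 146): 00000000
Gen 8 (rule 110): 00000000
Gen 9 (rule 90): 00000000
Gen 10 (rule 146): 00000000
Gen 11 (rule 110): 00000000
Gen 12 (rule 90): 00000000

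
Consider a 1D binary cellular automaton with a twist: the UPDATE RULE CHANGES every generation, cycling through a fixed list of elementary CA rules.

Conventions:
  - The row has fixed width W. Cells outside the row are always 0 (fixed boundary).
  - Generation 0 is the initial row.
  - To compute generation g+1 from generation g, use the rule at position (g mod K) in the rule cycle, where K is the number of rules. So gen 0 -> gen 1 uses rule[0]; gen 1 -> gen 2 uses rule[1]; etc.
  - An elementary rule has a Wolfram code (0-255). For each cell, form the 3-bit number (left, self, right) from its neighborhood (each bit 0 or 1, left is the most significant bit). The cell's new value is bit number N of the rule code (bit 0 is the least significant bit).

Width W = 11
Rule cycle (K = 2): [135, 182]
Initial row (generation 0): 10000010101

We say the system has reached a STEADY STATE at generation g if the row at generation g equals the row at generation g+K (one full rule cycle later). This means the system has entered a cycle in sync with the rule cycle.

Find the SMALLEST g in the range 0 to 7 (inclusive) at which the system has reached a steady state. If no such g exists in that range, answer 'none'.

Gen 0: 10000010101
Gen 1 (rule 135): 10111110101
Gen 2 (rule 182): 11011101111
Gen 3 (rule 135): 00001000110
Gen 4 (rule 182): 00011101001
Gen 5 (rule 135): 11101001011
Gen 6 (rule 182): 01011111100
Gen 7 (rule 135): 11001111001
Gen 8 (rule 182): 00110110111
Gen 9 (rule 135): 11000000010

Answer: none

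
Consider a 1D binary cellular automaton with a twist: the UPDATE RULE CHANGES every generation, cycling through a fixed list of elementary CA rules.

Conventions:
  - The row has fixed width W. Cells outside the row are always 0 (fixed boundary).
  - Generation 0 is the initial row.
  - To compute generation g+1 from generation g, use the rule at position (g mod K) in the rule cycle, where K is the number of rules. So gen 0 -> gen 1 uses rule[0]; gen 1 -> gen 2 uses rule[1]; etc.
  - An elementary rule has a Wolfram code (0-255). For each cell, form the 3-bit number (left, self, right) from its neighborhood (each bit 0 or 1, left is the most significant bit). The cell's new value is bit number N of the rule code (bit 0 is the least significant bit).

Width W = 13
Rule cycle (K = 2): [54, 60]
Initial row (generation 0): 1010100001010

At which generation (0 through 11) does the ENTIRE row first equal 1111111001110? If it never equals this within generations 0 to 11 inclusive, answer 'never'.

Answer: 5

Derivation:
Gen 0: 1010100001010
Gen 1 (rule 54): 1111110011111
Gen 2 (rule 60): 1000001010000
Gen 3 (rule 54): 1100011111000
Gen 4 (rule 60): 1010010000100
Gen 5 (rule 54): 1111111001110
Gen 6 (rule 60): 1000000101001
Gen 7 (rule 54): 1100001111111
Gen 8 (rule 60): 1010001000000
Gen 9 (rule 54): 1111011100000
Gen 10 (rule 60): 1000110010000
Gen 11 (rule 54): 1101001111000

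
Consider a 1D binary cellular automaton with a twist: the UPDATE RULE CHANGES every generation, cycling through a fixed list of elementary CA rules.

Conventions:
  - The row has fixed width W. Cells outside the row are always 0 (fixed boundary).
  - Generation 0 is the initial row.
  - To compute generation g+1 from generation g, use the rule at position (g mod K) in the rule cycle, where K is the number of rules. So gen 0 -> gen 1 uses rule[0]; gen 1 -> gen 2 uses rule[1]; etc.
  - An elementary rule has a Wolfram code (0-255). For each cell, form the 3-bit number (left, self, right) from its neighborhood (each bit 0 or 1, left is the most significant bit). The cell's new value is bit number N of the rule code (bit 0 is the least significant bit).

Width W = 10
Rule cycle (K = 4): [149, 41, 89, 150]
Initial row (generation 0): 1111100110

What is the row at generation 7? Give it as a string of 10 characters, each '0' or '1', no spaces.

Answer: 0001110111

Derivation:
Gen 0: 1111100110
Gen 1 (rule 149): 0111010001
Gen 2 (rule 41): 0100100100
Gen 3 (rule 89): 0010010011
Gen 4 (rule 150): 0111111100
Gen 5 (rule 149): 0011111011
Gen 6 (rule 41): 1010000110
Gen 7 (rule 89): 0001110111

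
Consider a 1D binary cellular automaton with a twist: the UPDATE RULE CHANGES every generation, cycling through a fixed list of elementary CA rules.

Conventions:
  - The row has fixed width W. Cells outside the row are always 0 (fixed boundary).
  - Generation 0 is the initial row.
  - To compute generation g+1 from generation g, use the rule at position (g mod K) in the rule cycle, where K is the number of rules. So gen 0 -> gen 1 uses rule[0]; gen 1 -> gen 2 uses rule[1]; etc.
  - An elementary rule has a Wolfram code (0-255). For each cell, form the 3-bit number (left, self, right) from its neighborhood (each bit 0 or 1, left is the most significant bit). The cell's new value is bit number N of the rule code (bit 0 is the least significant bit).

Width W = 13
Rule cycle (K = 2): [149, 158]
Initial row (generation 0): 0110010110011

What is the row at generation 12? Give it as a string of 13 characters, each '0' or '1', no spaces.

Answer: 0111011110010

Derivation:
Gen 0: 0110010110011
Gen 1 (rule 149): 0001010001000
Gen 2 (rule 158): 0011011011100
Gen 3 (rule 149): 1000000001011
Gen 4 (rule 158): 1100000011010
Gen 5 (rule 149): 0011111000011
Gen 6 (rule 158): 0111110100110
Gen 7 (rule 149): 0011100110001
Gen 8 (rule 158): 0111011101011
Gen 9 (rule 149): 0010001001000
Gen 10 (rule 158): 0111011111100
Gen 11 (rule 149): 0010001111011
Gen 12 (rule 158): 0111011110010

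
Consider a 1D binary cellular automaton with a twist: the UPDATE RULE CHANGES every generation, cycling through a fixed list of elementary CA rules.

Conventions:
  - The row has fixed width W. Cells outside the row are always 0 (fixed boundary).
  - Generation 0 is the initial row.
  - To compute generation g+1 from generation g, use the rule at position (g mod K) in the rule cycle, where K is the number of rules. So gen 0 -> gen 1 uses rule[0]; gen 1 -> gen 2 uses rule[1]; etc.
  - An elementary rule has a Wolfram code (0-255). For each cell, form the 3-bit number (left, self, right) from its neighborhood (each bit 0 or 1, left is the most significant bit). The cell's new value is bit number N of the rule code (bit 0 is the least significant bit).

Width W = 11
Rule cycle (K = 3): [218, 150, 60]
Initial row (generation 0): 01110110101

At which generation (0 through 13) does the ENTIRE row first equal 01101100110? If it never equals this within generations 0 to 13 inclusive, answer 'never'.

Gen 0: 01110110101
Gen 1 (rule 218): 11110110000
Gen 2 (rule 150): 01100001000
Gen 3 (rule 60): 01010001100
Gen 4 (rule 218): 10001011110
Gen 5 (rule 150): 11011001101
Gen 6 (rule 60): 10110101011
Gen 7 (rule 218): 00110000011
Gen 8 (rule 150): 01001000100
Gen 9 (rule 60): 01101100110
Gen 10 (rule 218): 11101111111
Gen 11 (rule 150): 01000111110
Gen 12 (rule 60): 01100100001
Gen 13 (rule 218): 11111010010

Answer: 9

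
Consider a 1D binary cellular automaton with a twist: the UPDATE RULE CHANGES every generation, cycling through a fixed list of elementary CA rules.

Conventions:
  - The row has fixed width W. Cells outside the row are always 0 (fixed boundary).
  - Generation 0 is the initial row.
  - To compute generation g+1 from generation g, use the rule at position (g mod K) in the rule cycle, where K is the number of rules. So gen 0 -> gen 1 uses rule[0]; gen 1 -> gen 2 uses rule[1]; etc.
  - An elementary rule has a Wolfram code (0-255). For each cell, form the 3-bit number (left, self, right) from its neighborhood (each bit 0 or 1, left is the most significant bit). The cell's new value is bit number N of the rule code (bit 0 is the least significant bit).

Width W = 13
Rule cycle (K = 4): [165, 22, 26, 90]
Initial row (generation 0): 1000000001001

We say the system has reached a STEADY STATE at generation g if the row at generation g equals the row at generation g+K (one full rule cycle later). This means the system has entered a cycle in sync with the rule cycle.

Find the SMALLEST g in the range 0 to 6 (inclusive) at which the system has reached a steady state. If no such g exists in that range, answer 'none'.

Gen 0: 1000000001001
Gen 1 (rule 165): 1011111101001
Gen 2 (rule 22): 1000000001111
Gen 3 (rule 26): 0100000011000
Gen 4 (rule 90): 1010000111100
Gen 5 (rule 165): 1110110011001
Gen 6 (rule 22): 0000001100111
Gen 7 (rule 26): 0000011011100
Gen 8 (rule 90): 0000111010110
Gen 9 (rule 165): 1110010111000
Gen 10 (rule 22): 0001110000100

Answer: none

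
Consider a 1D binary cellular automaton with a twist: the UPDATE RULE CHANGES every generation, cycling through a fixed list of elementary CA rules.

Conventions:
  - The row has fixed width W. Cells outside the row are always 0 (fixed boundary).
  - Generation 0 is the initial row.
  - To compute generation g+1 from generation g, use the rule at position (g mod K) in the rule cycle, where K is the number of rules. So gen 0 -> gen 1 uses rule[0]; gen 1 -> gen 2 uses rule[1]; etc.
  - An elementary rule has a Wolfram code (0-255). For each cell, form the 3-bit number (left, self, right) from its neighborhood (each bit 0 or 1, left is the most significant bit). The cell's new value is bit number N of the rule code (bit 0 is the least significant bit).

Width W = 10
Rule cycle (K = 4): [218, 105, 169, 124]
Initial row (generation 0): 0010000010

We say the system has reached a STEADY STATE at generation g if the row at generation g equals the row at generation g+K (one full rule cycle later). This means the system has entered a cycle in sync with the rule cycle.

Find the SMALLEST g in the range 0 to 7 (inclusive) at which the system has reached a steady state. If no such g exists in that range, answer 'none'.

Answer: none

Derivation:
Gen 0: 0010000010
Gen 1 (rule 218): 0101000101
Gen 2 (rule 105): 0010010010
Gen 3 (rule 169): 1000000000
Gen 4 (rule 124): 1100000000
Gen 5 (rule 218): 1110000000
Gen 6 (rule 105): 1010111111
Gen 7 (rule 169): 0101111110
Gen 8 (rule 124): 0111000011
Gen 9 (rule 218): 1111100111
Gen 10 (rule 105): 1000100101
Gen 11 (rule 169): 0010000010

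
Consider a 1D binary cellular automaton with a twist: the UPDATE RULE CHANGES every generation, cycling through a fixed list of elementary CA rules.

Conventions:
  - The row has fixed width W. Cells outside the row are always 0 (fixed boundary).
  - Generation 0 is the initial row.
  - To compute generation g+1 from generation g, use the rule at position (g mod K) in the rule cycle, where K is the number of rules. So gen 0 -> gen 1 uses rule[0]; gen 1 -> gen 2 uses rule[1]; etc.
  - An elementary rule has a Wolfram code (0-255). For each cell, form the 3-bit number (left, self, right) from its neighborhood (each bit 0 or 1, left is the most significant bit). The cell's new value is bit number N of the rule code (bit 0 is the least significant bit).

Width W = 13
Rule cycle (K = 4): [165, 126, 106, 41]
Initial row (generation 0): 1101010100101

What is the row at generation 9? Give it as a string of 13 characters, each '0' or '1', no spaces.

Gen 0: 1101010100101
Gen 1 (rule 165): 0011111100111
Gen 2 (rule 126): 0110000111101
Gen 3 (rule 106): 1110001100110
Gen 4 (rule 41): 1000101000100
Gen 5 (rule 165): 1010111010101
Gen 6 (rule 126): 1111101111111
Gen 7 (rule 106): 1000111000001
Gen 8 (rule 41): 0010100011100
Gen 9 (rule 165): 1011101001001

Answer: 1011101001001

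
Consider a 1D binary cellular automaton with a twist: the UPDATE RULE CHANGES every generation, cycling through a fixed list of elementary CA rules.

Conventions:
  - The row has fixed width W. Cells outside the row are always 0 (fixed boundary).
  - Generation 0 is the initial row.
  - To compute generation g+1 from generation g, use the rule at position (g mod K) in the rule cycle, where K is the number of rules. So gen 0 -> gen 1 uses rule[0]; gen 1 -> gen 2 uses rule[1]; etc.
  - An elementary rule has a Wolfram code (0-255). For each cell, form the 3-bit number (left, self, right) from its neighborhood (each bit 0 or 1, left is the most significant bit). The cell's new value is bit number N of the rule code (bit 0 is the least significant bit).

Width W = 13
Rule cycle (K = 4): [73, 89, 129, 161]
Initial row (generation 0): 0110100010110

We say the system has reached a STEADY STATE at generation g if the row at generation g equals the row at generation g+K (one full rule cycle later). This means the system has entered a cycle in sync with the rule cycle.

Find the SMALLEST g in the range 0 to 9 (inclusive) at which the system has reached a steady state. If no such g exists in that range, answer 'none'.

Answer: none

Derivation:
Gen 0: 0110100010110
Gen 1 (rule 73): 0110001000110
Gen 2 (rule 89): 0111100110111
Gen 3 (rule 129): 0011000000010
Gen 4 (rule 161): 1000011111000
Gen 5 (rule 73): 0011010001011
Gen 6 (rule 89): 1011001100011
Gen 7 (rule 129): 0000000001000
Gen 8 (rule 161): 1111111100011
Gen 9 (rule 73): 1000000101011
Gen 10 (rule 89): 0111110000011
Gen 11 (rule 129): 0011100111000
Gen 12 (rule 161): 1001000010011
Gen 13 (rule 73): 0000011000011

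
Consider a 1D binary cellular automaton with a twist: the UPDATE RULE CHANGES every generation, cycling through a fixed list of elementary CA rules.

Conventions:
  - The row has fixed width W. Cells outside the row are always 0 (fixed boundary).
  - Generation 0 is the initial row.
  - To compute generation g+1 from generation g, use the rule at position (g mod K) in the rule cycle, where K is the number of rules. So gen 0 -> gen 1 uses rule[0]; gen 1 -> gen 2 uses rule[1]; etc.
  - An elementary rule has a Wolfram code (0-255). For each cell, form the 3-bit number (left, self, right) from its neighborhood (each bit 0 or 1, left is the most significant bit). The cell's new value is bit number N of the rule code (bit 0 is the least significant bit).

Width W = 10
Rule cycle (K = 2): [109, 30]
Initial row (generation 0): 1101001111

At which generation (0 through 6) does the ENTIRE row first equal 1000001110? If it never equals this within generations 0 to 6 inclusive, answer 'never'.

Gen 0: 1101001111
Gen 1 (rule 109): 1111001001
Gen 2 (rule 30): 1000111111
Gen 3 (rule 109): 1010100001
Gen 4 (rule 30): 1010110011
Gen 5 (rule 109): 1111110011
Gen 6 (rule 30): 1000001110

Answer: 6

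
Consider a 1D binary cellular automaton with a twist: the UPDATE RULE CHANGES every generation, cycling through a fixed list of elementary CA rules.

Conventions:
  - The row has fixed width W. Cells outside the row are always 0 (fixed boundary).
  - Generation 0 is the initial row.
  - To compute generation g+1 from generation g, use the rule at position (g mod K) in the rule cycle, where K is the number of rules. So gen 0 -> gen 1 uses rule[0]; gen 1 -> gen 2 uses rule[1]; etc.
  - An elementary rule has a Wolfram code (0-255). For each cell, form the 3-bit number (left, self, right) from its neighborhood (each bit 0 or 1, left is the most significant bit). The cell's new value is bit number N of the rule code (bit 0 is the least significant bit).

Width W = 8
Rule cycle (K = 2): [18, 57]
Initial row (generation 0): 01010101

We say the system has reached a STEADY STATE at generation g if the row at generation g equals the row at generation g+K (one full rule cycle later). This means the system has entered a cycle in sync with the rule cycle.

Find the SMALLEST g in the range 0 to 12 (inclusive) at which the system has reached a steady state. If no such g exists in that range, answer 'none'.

Answer: 1

Derivation:
Gen 0: 01010101
Gen 1 (rule 18): 10000000
Gen 2 (rule 57): 01111111
Gen 3 (rule 18): 10000000
Gen 4 (rule 57): 01111111
Gen 5 (rule 18): 10000000
Gen 6 (rule 57): 01111111
Gen 7 (rule 18): 10000000
Gen 8 (rule 57): 01111111
Gen 9 (rule 18): 10000000
Gen 10 (rule 57): 01111111
Gen 11 (rule 18): 10000000
Gen 12 (rule 57): 01111111
Gen 13 (rule 18): 10000000
Gen 14 (rule 57): 01111111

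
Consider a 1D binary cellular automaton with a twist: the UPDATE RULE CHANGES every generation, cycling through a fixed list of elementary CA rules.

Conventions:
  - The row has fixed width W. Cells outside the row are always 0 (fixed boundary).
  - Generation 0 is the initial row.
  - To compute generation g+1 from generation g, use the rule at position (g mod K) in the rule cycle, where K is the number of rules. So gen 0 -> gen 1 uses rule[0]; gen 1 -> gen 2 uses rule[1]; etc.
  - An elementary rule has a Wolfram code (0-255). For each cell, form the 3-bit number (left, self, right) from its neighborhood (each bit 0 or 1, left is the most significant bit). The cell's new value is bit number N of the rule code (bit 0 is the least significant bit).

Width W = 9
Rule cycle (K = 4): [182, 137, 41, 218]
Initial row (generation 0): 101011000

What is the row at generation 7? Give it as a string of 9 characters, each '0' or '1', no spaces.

Gen 0: 101011000
Gen 1 (rule 182): 111100100
Gen 2 (rule 137): 111000001
Gen 3 (rule 41): 100011100
Gen 4 (rule 218): 010111110
Gen 5 (rule 182): 111011101
Gen 6 (rule 137): 110011000
Gen 7 (rule 41): 100010011

Answer: 100010011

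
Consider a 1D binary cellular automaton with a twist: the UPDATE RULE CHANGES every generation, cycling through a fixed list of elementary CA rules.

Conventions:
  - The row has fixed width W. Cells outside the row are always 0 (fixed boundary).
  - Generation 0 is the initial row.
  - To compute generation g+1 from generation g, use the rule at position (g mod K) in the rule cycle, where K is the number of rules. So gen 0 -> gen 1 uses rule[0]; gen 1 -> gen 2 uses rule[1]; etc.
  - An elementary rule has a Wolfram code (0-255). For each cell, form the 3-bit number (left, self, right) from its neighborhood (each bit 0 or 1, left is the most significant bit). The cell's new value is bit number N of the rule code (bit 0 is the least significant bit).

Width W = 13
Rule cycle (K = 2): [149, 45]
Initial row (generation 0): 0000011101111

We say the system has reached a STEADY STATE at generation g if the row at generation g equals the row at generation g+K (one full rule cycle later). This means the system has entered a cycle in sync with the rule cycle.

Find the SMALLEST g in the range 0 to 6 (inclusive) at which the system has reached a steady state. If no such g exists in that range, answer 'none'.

Gen 0: 0000011101111
Gen 1 (rule 149): 1111001000110
Gen 2 (rule 45): 1000001010100
Gen 3 (rule 149): 1111101010111
Gen 4 (rule 45): 1000011111100
Gen 5 (rule 149): 1111001111011
Gen 6 (rule 45): 1000001000110
Gen 7 (rule 149): 1111101110001
Gen 8 (rule 45): 1000011000101

Answer: none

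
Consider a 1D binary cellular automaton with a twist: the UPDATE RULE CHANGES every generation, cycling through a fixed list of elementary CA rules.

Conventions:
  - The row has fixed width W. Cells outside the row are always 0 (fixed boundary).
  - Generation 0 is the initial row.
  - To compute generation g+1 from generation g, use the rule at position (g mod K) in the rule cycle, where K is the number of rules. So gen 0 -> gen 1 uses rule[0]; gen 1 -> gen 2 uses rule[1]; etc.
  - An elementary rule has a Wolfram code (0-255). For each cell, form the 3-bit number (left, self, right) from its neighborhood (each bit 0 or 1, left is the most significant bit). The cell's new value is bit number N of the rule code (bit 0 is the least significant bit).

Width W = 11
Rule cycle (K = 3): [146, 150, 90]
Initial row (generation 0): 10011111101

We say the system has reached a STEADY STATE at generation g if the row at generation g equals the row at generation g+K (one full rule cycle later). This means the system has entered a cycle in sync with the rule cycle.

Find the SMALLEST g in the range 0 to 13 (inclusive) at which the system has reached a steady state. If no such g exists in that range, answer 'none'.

Gen 0: 10011111101
Gen 1 (rule 146): 01101111000
Gen 2 (rule 150): 10000110100
Gen 3 (rule 90): 01001110010
Gen 4 (rule 146): 10110101101
Gen 5 (rule 150): 10000100001
Gen 6 (rule 90): 01001010010
Gen 7 (rule 146): 10110001101
Gen 8 (rule 150): 10001010001
Gen 9 (rule 90): 01010001010
Gen 10 (rule 146): 10001010001
Gen 11 (rule 150): 11011011011
Gen 12 (rule 90): 11011011011
Gen 13 (rule 146): 00000000000
Gen 14 (rule 150): 00000000000
Gen 15 (rule 90): 00000000000
Gen 16 (rule 146): 00000000000

Answer: 13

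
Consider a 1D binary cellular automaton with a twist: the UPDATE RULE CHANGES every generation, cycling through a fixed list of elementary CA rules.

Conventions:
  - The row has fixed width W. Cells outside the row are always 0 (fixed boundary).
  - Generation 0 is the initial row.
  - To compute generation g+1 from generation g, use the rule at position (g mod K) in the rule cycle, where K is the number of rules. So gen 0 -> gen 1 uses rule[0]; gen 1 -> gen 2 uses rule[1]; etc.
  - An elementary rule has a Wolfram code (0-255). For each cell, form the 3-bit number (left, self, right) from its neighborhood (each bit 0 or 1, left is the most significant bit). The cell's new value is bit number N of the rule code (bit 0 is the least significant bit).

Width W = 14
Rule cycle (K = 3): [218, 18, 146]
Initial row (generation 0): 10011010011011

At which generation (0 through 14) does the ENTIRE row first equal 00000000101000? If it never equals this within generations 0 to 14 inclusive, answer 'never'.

Answer: 6

Derivation:
Gen 0: 10011010011011
Gen 1 (rule 218): 01111001111011
Gen 2 (rule 18): 10000110000000
Gen 3 (rule 146): 01001001000000
Gen 4 (rule 218): 10110110100000
Gen 5 (rule 18): 00000000010000
Gen 6 (rule 146): 00000000101000
Gen 7 (rule 218): 00000001000100
Gen 8 (rule 18): 00000010101010
Gen 9 (rule 146): 00000100000001
Gen 10 (rule 218): 00001010000010
Gen 11 (rule 18): 00010001000101
Gen 12 (rule 146): 00101010101000
Gen 13 (rule 218): 01000000000100
Gen 14 (rule 18): 10100000001010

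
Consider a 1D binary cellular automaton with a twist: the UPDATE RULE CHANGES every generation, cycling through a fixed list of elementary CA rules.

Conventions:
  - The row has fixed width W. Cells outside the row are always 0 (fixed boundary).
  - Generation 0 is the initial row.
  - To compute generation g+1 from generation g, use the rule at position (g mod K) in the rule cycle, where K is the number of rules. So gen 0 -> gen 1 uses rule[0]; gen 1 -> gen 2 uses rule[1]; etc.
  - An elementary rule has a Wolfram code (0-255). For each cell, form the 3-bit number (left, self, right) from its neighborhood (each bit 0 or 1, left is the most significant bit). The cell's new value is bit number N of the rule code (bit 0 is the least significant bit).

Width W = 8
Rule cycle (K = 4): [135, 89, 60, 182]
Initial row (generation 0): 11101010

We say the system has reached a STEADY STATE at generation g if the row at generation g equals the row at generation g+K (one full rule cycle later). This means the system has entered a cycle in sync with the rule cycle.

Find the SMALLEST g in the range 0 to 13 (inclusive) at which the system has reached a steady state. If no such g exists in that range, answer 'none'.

Gen 0: 11101010
Gen 1 (rule 135): 01001010
Gen 2 (rule 89): 00100001
Gen 3 (rule 60): 00110001
Gen 4 (rule 182): 01001011
Gen 5 (rule 135): 11011000
Gen 6 (rule 89): 11011111
Gen 7 (rule 60): 10110000
Gen 8 (rule 182): 11001000
Gen 9 (rule 135): 00011011
Gen 10 (rule 89): 11011011
Gen 11 (rule 60): 10110110
Gen 12 (rule 182): 11001001
Gen 13 (rule 135): 00011011
Gen 14 (rule 89): 11011011
Gen 15 (rule 60): 10110110
Gen 16 (rule 182): 11001001
Gen 17 (rule 135): 00011011

Answer: 9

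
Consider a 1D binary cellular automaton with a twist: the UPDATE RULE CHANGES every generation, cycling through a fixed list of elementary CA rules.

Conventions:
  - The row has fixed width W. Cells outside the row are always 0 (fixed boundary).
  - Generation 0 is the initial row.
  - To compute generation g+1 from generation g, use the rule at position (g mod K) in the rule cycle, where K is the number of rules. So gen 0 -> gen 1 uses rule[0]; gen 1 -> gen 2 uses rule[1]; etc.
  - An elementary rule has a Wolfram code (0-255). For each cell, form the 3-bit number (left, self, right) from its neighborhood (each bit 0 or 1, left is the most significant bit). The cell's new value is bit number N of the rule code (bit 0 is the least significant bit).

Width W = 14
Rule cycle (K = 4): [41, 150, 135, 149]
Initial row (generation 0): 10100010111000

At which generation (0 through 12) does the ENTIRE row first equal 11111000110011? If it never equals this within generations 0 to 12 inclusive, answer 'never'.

Gen 0: 10100010111000
Gen 1 (rule 41): 01001001100011
Gen 2 (rule 150): 11111110010100
Gen 3 (rule 135): 01111100110101
Gen 4 (rule 149): 00111010000101
Gen 5 (rule 41): 10100100110010
Gen 6 (rule 150): 10111111001111
Gen 7 (rule 135): 10011110010110
Gen 8 (rule 149): 11001101010001
Gen 9 (rule 41): 10001010100100
Gen 10 (rule 150): 11011010111110
Gen 11 (rule 135): 00000010011100
Gen 12 (rule 149): 11111011001011

Answer: never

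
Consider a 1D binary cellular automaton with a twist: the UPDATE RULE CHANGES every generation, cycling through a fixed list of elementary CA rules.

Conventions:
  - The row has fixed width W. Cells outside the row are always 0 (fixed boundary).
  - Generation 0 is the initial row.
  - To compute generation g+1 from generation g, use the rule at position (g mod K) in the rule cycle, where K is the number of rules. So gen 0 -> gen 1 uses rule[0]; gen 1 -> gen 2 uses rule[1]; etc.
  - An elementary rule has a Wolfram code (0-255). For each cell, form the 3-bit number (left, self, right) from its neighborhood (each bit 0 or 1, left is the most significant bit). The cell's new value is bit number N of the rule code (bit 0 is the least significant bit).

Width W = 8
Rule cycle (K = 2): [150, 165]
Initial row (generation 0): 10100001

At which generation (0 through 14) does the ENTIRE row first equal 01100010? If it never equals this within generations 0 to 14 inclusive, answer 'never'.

Gen 0: 10100001
Gen 1 (rule 150): 10110011
Gen 2 (rule 165): 11000000
Gen 3 (rule 150): 00100000
Gen 4 (rule 165): 10101111
Gen 5 (rule 150): 10100110
Gen 6 (rule 165): 11100000
Gen 7 (rule 150): 01010000
Gen 8 (rule 165): 01110111
Gen 9 (rule 150): 10100010
Gen 10 (rule 165): 11101010
Gen 11 (rule 150): 01001011
Gen 12 (rule 165): 01001100
Gen 13 (rule 150): 11110010
Gen 14 (rule 165): 01100010

Answer: 14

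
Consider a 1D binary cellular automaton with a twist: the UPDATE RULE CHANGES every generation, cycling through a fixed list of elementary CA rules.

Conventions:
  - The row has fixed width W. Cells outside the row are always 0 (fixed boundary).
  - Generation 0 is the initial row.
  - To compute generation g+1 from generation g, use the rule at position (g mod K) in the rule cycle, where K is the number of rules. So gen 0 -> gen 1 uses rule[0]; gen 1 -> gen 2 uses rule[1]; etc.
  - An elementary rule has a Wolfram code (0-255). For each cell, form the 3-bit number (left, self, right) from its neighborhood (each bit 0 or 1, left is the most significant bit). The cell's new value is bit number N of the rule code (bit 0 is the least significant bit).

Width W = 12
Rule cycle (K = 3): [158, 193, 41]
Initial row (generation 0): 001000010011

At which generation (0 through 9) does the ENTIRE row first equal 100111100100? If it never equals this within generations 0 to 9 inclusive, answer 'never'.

Gen 0: 001000010011
Gen 1 (rule 158): 011100111110
Gen 2 (rule 193): 001100011110
Gen 3 (rule 41): 101001010000
Gen 4 (rule 158): 101111011000
Gen 5 (rule 193): 000111001011
Gen 6 (rule 41): 110100000110
Gen 7 (rule 158): 100110001101
Gen 8 (rule 193): 000010100100
Gen 9 (rule 41): 111001000001

Answer: never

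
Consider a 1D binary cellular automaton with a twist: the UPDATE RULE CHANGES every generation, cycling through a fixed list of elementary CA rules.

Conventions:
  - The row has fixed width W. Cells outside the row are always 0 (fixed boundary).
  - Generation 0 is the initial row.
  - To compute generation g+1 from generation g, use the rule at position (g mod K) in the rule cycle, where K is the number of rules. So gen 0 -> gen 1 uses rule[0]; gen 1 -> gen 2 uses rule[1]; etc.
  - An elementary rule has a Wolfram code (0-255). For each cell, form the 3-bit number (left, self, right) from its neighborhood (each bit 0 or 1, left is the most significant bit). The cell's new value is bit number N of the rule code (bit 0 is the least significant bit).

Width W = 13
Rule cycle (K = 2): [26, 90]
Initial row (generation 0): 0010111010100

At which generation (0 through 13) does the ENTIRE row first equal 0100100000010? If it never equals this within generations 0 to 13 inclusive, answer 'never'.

Gen 0: 0010111010100
Gen 1 (rule 26): 0100100000010
Gen 2 (rule 90): 1011010000101
Gen 3 (rule 26): 0010001001000
Gen 4 (rule 90): 0101010110100
Gen 5 (rule 26): 1000000100010
Gen 6 (rule 90): 0100001010101
Gen 7 (rule 26): 1010010000000
Gen 8 (rule 90): 0001101000000
Gen 9 (rule 26): 0011000100000
Gen 10 (rule 90): 0111101010000
Gen 11 (rule 26): 1100000001000
Gen 12 (rule 90): 1110000010100
Gen 13 (rule 26): 1001000100010

Answer: 1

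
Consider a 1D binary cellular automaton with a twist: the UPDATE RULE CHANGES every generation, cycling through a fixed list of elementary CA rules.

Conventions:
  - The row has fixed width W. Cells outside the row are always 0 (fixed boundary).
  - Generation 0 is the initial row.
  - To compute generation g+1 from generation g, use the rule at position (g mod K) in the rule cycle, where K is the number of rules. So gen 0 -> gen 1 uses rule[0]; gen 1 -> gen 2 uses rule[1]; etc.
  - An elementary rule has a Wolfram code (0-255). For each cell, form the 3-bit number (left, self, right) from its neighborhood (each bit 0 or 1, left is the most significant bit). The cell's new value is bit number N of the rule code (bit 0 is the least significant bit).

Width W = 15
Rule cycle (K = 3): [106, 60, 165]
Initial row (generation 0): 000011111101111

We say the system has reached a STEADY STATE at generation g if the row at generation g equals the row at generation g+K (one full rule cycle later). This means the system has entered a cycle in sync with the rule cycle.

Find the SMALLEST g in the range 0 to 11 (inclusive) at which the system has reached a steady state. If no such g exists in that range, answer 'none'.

Answer: none

Derivation:
Gen 0: 000011111101111
Gen 1 (rule 106): 000110000111001
Gen 2 (rule 60): 000101000100101
Gen 3 (rule 165): 110111010100111
Gen 4 (rule 106): 111101101001101
Gen 5 (rule 60): 100011011101011
Gen 6 (rule 165): 101000101011100
Gen 7 (rule 106): 010001010110100
Gen 8 (rule 60): 011001111101110
Gen 9 (rule 165): 000000111010100
Gen 10 (rule 106): 000001101101000
Gen 11 (rule 60): 000001011011100
Gen 12 (rule 165): 111101100101001
Gen 13 (rule 106): 100111101010010
Gen 14 (rule 60): 110100011111011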